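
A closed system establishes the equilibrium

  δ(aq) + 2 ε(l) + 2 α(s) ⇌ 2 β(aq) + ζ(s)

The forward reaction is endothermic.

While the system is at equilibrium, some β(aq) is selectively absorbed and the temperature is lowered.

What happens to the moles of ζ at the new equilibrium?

cannot be determined

Removing β (aq), a product, drives the reaction to the right.
The forward reaction is endothermic. Lowering T favours the exothermic direction — shift to the left.
The two effects oppose each other, so the net shift — and hence the change in ζ — cannot be determined from the given information.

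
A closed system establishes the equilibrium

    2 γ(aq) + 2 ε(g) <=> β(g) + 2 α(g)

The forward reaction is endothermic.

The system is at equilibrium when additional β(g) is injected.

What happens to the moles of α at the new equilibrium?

Adding β (g), a product, drives the reaction to the left.
The net shift is to the left. α is a product, so its amount decreases.

decreases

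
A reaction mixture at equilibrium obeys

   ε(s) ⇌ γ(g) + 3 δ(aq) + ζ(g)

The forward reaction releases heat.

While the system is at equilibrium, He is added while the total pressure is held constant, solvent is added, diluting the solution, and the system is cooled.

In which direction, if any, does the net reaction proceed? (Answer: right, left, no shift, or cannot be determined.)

Adding inert gas at constant total pressure expands the volume and lowers every reacting partial pressure. With Δn_gas = 2 − 0 = +2, Q moves away from K toward the side with fewer gas moles, so the system shifts toward the side with more gas moles — to the right.
Dilution lowers every aqueous concentration by the same factor. Δn_aq = 3 − 0 = +3, so the system shifts toward the side with more dissolved moles — to the right.
The forward reaction is exothermic. Lowering T favours the exothermic direction — shift to the right.
All effects act in the same direction — net shift to the right.

right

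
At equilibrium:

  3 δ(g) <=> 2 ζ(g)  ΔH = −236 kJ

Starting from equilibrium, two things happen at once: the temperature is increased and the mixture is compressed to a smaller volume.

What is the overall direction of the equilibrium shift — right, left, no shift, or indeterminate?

cannot be determined

The forward reaction is exothermic. Raising T favours the endothermic direction — shift to the left.
Gas moles: reactants 3, products 2 (Δn_gas = -1). Compression shifts the system toward the side with fewer moles of gas — to the right.
The individual effects push in opposite directions; without quantitative information the net direction cannot be determined.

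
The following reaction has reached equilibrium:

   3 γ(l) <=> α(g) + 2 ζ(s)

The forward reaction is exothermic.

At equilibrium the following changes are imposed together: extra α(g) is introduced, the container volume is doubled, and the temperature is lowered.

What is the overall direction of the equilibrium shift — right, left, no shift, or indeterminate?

cannot be determined

Adding α (g), a product, drives the reaction to the left.
Gas moles: reactants 0, products 1 (Δn_gas = +1). Expansion shifts the system toward the side with more moles of gas — to the right.
The forward reaction is exothermic. Lowering T favours the exothermic direction — shift to the right.
The individual effects push in opposite directions; without quantitative information the net direction cannot be determined.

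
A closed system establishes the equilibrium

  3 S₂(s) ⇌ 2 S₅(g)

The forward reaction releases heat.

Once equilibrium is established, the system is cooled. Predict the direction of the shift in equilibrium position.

The forward reaction is exothermic. Lowering T favours the exothermic direction — shift to the right.

right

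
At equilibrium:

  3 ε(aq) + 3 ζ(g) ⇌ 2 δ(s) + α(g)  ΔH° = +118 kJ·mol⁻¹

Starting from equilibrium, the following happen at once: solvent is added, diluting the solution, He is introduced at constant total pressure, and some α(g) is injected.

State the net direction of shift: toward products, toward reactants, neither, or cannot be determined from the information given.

left

Dilution lowers every aqueous concentration by the same factor. Δn_aq = 0 − 3 = -3, so the system shifts toward the side with more dissolved moles — to the left.
Adding inert gas at constant total pressure expands the volume and lowers every reacting partial pressure. With Δn_gas = 1 − 3 = -2, Q moves away from K toward the side with fewer gas moles, so the system shifts toward the side with more gas moles — to the left.
Adding α (g), a product, drives the reaction to the left.
All effects act in the same direction — net shift to the left.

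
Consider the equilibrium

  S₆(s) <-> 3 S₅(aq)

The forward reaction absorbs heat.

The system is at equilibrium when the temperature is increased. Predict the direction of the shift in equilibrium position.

The forward reaction is endothermic. Raising T favours the endothermic direction — shift to the right.

right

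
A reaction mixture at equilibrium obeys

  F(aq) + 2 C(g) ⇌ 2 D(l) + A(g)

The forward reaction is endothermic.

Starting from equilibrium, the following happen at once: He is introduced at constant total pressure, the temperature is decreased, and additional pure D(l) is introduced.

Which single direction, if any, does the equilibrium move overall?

left

Adding inert gas at constant total pressure expands the volume and lowers every reacting partial pressure. With Δn_gas = 1 − 2 = -1, Q moves away from K toward the side with fewer gas moles, so the system shifts toward the side with more gas moles — to the left.
The forward reaction is endothermic. Lowering T favours the exothermic direction — shift to the left.
D is a pure liquid; its activity is 1 regardless of amount, so Q is unaffected — no shift from this change.
Only the nonzero effect(s) matter; the net shift is to the left.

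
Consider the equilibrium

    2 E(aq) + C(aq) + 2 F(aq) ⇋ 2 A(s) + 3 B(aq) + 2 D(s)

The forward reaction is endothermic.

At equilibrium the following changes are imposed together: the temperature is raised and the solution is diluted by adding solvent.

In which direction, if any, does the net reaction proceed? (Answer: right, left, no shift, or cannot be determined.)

The forward reaction is endothermic. Raising T favours the endothermic direction — shift to the right.
Dilution lowers every aqueous concentration by the same factor. Δn_aq = 3 − 5 = -2, so the system shifts toward the side with more dissolved moles — to the left.
The individual effects push in opposite directions; without quantitative information the net direction cannot be determined.

cannot be determined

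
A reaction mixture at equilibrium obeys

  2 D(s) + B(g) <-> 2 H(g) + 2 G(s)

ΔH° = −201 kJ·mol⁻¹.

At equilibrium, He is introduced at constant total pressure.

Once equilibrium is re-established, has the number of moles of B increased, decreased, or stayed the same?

Adding inert gas at constant total pressure expands the volume and lowers every reacting partial pressure. With Δn_gas = 2 − 1 = +1, Q moves away from K toward the side with fewer gas moles, so the system shifts toward the side with more gas moles — to the right.
The net shift is to the right. B is a reactant, so its amount decreases.

decreases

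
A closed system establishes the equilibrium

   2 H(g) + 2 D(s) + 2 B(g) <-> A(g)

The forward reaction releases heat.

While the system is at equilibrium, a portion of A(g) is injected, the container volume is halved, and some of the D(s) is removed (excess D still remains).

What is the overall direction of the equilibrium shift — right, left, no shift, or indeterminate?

Adding A (g), a product, drives the reaction to the left.
Gas moles: reactants 4, products 1 (Δn_gas = -3). Compression shifts the system toward the side with fewer moles of gas — to the right.
D is a pure solid; its activity is 1 regardless of amount, so Q is unaffected — no shift from this change.
The individual effects push in opposite directions; without quantitative information the net direction cannot be determined.

cannot be determined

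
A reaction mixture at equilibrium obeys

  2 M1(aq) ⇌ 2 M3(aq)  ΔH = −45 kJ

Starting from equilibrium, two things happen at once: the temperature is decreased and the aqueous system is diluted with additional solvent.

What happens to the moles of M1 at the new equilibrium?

decreases

The forward reaction is exothermic. Lowering T favours the exothermic direction — shift to the right.
Dilution scales every aqueous concentration by the same factor. Δn_aq = 2 − 2 = 0, so Q is unchanged — no shift.
The net shift is to the right. M1 is a reactant, so its amount decreases.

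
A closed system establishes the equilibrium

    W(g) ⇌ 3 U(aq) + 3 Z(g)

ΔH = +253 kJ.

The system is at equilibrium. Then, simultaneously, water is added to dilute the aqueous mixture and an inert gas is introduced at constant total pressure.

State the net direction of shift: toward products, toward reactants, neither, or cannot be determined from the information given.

Dilution lowers every aqueous concentration by the same factor. Δn_aq = 3 − 0 = +3, so the system shifts toward the side with more dissolved moles — to the right.
Adding inert gas at constant total pressure expands the volume and lowers every reacting partial pressure. With Δn_gas = 3 − 1 = +2, Q moves away from K toward the side with fewer gas moles, so the system shifts toward the side with more gas moles — to the right.
All effects act in the same direction — net shift to the right.

right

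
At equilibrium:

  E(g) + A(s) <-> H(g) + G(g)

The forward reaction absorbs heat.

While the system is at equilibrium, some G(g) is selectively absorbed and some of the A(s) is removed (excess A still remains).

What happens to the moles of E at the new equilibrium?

decreases

Removing G (g), a product, drives the reaction to the right.
A is a pure solid; its activity is 1 regardless of amount, so Q is unaffected — no shift from this change.
The net shift is to the right. E is a reactant, so its amount decreases.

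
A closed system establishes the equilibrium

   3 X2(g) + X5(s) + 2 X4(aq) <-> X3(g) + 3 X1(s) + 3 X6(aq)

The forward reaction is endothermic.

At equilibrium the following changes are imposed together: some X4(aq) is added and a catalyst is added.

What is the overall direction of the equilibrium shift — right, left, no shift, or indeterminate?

Adding X4 (aq), a reactant, drives the reaction to the right.
A catalyst speeds both forward and reverse rates equally; it changes neither Q nor K — no shift from this change.
Only the nonzero effect(s) matter; the net shift is to the right.

right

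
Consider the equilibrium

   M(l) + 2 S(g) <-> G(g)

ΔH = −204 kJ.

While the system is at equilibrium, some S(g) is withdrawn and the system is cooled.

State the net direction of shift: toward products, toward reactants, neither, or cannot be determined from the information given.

cannot be determined

Removing S (g), a reactant, drives the reaction to the left.
The forward reaction is exothermic. Lowering T favours the exothermic direction — shift to the right.
The individual effects push in opposite directions; without quantitative information the net direction cannot be determined.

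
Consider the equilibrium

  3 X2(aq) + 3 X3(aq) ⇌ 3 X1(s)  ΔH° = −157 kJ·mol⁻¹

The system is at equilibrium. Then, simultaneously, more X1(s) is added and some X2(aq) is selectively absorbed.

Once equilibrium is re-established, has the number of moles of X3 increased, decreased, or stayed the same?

X1 is a pure solid; its activity is 1 regardless of amount, so Q is unaffected — no shift from this change.
Removing X2 (aq), a reactant, drives the reaction to the left.
The net shift is to the left. X3 is a reactant, so its amount increases.

increases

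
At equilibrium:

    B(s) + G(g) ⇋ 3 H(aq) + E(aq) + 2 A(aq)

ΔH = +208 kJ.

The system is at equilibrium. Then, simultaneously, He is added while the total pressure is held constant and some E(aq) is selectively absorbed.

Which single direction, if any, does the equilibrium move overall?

cannot be determined

Adding inert gas at constant total pressure expands the volume and lowers every reacting partial pressure. With Δn_gas = 0 − 1 = -1, Q moves away from K toward the side with fewer gas moles, so the system shifts toward the side with more gas moles — to the left.
Removing E (aq), a product, drives the reaction to the right.
The individual effects push in opposite directions; without quantitative information the net direction cannot be determined.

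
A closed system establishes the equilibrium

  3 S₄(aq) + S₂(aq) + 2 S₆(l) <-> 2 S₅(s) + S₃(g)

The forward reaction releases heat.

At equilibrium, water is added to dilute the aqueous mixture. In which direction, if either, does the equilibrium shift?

Dilution lowers every aqueous concentration by the same factor. Δn_aq = 0 − 4 = -4, so the system shifts toward the side with more dissolved moles — to the left.

left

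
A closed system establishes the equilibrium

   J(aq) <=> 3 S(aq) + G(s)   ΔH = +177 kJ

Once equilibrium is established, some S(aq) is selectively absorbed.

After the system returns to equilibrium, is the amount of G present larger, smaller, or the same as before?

Removing S (aq), a product, drives the reaction to the right.
The net shift is to the right. G is a product, so its amount increases.

increases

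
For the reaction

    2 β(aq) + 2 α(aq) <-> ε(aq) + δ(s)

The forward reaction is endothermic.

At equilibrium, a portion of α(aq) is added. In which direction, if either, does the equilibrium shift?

Adding α (aq), a reactant, drives the reaction to the right.

right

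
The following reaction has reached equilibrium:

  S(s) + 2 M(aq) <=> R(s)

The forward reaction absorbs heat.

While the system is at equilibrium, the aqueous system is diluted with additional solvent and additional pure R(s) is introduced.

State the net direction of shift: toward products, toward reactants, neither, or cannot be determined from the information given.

left

Dilution lowers every aqueous concentration by the same factor. Δn_aq = 0 − 2 = -2, so the system shifts toward the side with more dissolved moles — to the left.
R is a pure solid; its activity is 1 regardless of amount, so Q is unaffected — no shift from this change.
Only the nonzero effect(s) matter; the net shift is to the left.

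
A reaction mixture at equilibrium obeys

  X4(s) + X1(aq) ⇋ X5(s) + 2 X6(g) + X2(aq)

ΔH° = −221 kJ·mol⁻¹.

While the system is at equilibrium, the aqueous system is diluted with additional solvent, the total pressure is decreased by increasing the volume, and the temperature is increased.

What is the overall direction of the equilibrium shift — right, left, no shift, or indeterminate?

cannot be determined

Dilution scales every aqueous concentration by the same factor. Δn_aq = 1 − 1 = 0, so Q is unchanged — no shift.
Gas moles: reactants 0, products 2 (Δn_gas = +2). Expansion shifts the system toward the side with more moles of gas — to the right.
The forward reaction is exothermic. Raising T favours the endothermic direction — shift to the left.
The individual effects push in opposite directions; without quantitative information the net direction cannot be determined.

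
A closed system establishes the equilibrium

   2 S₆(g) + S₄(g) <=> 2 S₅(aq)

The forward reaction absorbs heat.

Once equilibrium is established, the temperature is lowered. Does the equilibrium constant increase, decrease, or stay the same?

K depends on temperature via the van 't Hoff relation. The forward reaction is endothermic, so lowering T decreases K.

decreases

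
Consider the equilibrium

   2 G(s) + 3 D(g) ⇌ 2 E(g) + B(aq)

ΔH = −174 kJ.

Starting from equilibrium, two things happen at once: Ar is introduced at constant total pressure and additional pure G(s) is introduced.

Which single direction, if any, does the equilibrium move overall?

left

Adding inert gas at constant total pressure expands the volume and lowers every reacting partial pressure. With Δn_gas = 2 − 3 = -1, Q moves away from K toward the side with fewer gas moles, so the system shifts toward the side with more gas moles — to the left.
G is a pure solid; its activity is 1 regardless of amount, so Q is unaffected — no shift from this change.
Only the nonzero effect(s) matter; the net shift is to the left.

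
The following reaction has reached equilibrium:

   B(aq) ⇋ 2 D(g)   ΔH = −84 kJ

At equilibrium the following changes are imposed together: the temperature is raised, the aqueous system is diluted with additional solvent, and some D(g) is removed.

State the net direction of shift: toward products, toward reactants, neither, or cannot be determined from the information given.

The forward reaction is exothermic. Raising T favours the endothermic direction — shift to the left.
Dilution lowers every aqueous concentration by the same factor. Δn_aq = 0 − 1 = -1, so the system shifts toward the side with more dissolved moles — to the left.
Removing D (g), a product, drives the reaction to the right.
The individual effects push in opposite directions; without quantitative information the net direction cannot be determined.

cannot be determined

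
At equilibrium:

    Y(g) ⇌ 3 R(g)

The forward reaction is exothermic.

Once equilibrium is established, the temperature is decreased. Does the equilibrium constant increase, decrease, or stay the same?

K depends on temperature via the van 't Hoff relation. The forward reaction is exothermic, so lowering T increases K.

increases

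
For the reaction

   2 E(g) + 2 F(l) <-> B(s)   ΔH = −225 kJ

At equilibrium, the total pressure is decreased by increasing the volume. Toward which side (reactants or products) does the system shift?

left

Gas moles: reactants 2, products 0 (Δn_gas = -2). Expansion shifts the system toward the side with more moles of gas — to the left.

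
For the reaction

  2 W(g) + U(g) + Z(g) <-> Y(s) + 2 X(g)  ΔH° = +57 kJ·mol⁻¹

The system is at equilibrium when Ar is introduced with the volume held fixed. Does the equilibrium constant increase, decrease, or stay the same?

The equilibrium constant depends only on temperature. This perturbation changes neither the position of equilibrium nor K.

unchanged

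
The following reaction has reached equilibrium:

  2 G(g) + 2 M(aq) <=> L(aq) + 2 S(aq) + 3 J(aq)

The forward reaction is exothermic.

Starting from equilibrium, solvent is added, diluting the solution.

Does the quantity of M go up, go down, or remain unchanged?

Dilution lowers every aqueous concentration by the same factor. Δn_aq = 6 − 2 = +4, so the system shifts toward the side with more dissolved moles — to the right.
The net shift is to the right. M is a reactant, so its amount decreases.

decreases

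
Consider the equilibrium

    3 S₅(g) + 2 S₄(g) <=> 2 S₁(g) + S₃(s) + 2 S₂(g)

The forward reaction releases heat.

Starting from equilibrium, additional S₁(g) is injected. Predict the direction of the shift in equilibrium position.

left

Adding S₁ (g), a product, drives the reaction to the left.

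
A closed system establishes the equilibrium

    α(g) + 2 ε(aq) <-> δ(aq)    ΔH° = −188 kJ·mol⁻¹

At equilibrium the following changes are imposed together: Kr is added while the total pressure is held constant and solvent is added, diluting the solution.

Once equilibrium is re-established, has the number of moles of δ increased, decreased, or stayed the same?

decreases

Adding inert gas at constant total pressure expands the volume and lowers every reacting partial pressure. With Δn_gas = 0 − 1 = -1, Q moves away from K toward the side with fewer gas moles, so the system shifts toward the side with more gas moles — to the left.
Dilution lowers every aqueous concentration by the same factor. Δn_aq = 1 − 2 = -1, so the system shifts toward the side with more dissolved moles — to the left.
The net shift is to the left. δ is a product, so its amount decreases.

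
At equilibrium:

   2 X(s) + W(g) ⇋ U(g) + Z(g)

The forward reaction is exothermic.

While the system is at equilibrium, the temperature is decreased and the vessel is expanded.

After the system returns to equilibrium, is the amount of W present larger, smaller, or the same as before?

decreases

The forward reaction is exothermic. Lowering T favours the exothermic direction — shift to the right.
Gas moles: reactants 1, products 2 (Δn_gas = +1). Expansion shifts the system toward the side with more moles of gas — to the right.
The net shift is to the right. W is a reactant, so its amount decreases.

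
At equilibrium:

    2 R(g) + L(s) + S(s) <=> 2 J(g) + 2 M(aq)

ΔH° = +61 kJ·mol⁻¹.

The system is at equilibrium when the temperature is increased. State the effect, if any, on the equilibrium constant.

increases

K depends on temperature via the van 't Hoff relation. The forward reaction is endothermic, so raising T increases K.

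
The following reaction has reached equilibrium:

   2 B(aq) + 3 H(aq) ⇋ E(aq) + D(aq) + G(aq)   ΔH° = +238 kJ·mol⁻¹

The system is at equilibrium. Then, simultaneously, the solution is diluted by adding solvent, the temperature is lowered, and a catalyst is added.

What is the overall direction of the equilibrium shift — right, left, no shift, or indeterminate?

Dilution lowers every aqueous concentration by the same factor. Δn_aq = 3 − 5 = -2, so the system shifts toward the side with more dissolved moles — to the left.
The forward reaction is endothermic. Lowering T favours the exothermic direction — shift to the left.
A catalyst speeds both forward and reverse rates equally; it changes neither Q nor K — no shift from this change.
Only the nonzero effect(s) matter; the net shift is to the left.

left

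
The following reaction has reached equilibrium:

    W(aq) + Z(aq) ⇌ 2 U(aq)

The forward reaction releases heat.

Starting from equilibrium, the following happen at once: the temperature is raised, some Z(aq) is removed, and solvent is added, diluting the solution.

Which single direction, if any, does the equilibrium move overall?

The forward reaction is exothermic. Raising T favours the endothermic direction — shift to the left.
Removing Z (aq), a reactant, drives the reaction to the left.
Dilution scales every aqueous concentration by the same factor. Δn_aq = 2 − 2 = 0, so Q is unchanged — no shift.
Only the nonzero effect(s) matter; the net shift is to the left.

left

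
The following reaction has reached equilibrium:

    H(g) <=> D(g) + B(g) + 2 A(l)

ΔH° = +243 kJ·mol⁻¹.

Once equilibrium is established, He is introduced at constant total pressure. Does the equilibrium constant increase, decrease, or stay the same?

unchanged

The equilibrium constant depends only on temperature. This perturbation may move the position of equilibrium, but since T is unchanged, K itself is unchanged.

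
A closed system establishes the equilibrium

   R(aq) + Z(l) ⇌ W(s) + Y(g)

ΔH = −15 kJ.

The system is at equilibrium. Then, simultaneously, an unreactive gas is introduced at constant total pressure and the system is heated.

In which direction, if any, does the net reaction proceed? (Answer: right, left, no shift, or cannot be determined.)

Adding inert gas at constant total pressure expands the volume and lowers every reacting partial pressure. With Δn_gas = 1 − 0 = +1, Q moves away from K toward the side with fewer gas moles, so the system shifts toward the side with more gas moles — to the right.
The forward reaction is exothermic. Raising T favours the endothermic direction — shift to the left.
The individual effects push in opposite directions; without quantitative information the net direction cannot be determined.

cannot be determined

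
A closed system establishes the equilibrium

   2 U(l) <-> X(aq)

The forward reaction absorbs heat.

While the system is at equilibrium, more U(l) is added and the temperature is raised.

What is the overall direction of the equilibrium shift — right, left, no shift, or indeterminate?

right

U is a pure liquid; its activity is 1 regardless of amount, so Q is unaffected — no shift from this change.
The forward reaction is endothermic. Raising T favours the endothermic direction — shift to the right.
Only the nonzero effect(s) matter; the net shift is to the right.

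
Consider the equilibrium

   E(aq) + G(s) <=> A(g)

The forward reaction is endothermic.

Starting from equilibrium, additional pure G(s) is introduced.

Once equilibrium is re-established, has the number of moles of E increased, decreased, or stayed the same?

unchanged

G is a pure solid; its activity is 1 regardless of amount, so Q is unaffected — no shift from this change.
No net shift occurs, so the amount of E is unchanged.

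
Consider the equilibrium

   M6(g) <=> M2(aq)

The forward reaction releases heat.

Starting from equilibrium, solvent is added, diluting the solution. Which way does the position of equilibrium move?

right

Dilution lowers every aqueous concentration by the same factor. Δn_aq = 1 − 0 = +1, so the system shifts toward the side with more dissolved moles — to the right.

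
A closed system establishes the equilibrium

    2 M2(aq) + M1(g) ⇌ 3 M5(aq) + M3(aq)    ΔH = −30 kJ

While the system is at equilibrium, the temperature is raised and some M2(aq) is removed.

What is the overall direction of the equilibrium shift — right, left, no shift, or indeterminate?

left

The forward reaction is exothermic. Raising T favours the endothermic direction — shift to the left.
Removing M2 (aq), a reactant, drives the reaction to the left.
All effects act in the same direction — net shift to the left.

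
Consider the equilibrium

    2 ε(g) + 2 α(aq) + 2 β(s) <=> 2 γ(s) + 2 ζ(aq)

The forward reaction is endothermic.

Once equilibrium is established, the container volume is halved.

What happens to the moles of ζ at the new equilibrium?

Gas moles: reactants 2, products 0 (Δn_gas = -2). Compression shifts the system toward the side with fewer moles of gas — to the right.
The net shift is to the right. ζ is a product, so its amount increases.

increases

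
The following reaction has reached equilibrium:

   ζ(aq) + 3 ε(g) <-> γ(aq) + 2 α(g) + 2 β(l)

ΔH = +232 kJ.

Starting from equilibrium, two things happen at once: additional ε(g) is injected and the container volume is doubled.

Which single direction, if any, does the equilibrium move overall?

cannot be determined

Adding ε (g), a reactant, drives the reaction to the right.
Gas moles: reactants 3, products 2 (Δn_gas = -1). Expansion shifts the system toward the side with more moles of gas — to the left.
The individual effects push in opposite directions; without quantitative information the net direction cannot be determined.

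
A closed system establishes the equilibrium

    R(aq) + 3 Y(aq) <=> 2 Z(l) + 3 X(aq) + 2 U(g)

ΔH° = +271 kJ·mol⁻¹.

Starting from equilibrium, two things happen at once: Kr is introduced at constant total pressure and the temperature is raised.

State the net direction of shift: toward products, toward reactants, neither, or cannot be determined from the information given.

right

Adding inert gas at constant total pressure expands the volume and lowers every reacting partial pressure. With Δn_gas = 2 − 0 = +2, Q moves away from K toward the side with fewer gas moles, so the system shifts toward the side with more gas moles — to the right.
The forward reaction is endothermic. Raising T favours the endothermic direction — shift to the right.
All effects act in the same direction — net shift to the right.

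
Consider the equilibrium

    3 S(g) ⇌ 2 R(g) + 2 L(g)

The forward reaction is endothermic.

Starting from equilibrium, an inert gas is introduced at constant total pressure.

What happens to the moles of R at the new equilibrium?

Adding inert gas at constant total pressure expands the volume and lowers every reacting partial pressure. With Δn_gas = 4 − 3 = +1, Q moves away from K toward the side with fewer gas moles, so the system shifts toward the side with more gas moles — to the right.
The net shift is to the right. R is a product, so its amount increases.

increases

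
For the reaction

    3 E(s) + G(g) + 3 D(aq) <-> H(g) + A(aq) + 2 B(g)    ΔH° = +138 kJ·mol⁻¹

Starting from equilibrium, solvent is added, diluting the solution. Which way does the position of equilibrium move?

left

Dilution lowers every aqueous concentration by the same factor. Δn_aq = 1 − 3 = -2, so the system shifts toward the side with more dissolved moles — to the left.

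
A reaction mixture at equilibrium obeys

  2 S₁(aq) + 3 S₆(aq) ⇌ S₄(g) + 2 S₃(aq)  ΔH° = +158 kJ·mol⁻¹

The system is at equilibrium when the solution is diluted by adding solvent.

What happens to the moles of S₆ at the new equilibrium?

increases

Dilution lowers every aqueous concentration by the same factor. Δn_aq = 2 − 5 = -3, so the system shifts toward the side with more dissolved moles — to the left.
The net shift is to the left. S₆ is a reactant, so its amount increases.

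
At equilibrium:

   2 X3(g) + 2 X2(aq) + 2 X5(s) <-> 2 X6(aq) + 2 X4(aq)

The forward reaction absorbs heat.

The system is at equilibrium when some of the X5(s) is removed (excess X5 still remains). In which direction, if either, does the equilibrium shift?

X5 is a pure solid; its activity is 1 regardless of amount, so Q is unaffected — no shift from this change.

no shift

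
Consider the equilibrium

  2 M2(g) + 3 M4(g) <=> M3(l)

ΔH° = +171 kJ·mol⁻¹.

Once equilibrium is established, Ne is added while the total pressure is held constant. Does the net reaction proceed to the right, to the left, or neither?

Adding inert gas at constant total pressure expands the volume and lowers every reacting partial pressure. With Δn_gas = 0 − 5 = -5, Q moves away from K toward the side with fewer gas moles, so the system shifts toward the side with more gas moles — to the left.

left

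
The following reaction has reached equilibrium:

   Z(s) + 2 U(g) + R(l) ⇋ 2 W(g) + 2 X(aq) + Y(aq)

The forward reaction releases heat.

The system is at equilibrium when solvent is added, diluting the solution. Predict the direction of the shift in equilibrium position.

right

Dilution lowers every aqueous concentration by the same factor. Δn_aq = 3 − 0 = +3, so the system shifts toward the side with more dissolved moles — to the right.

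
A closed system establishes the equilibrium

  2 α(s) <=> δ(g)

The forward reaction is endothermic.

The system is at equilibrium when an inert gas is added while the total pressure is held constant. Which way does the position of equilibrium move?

right

Adding inert gas at constant total pressure expands the volume and lowers every reacting partial pressure. With Δn_gas = 1 − 0 = +1, Q moves away from K toward the side with fewer gas moles, so the system shifts toward the side with more gas moles — to the right.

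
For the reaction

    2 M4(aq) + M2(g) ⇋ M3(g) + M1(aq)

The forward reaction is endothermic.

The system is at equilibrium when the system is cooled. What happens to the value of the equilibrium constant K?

decreases

K depends on temperature via the van 't Hoff relation. The forward reaction is endothermic, so lowering T decreases K.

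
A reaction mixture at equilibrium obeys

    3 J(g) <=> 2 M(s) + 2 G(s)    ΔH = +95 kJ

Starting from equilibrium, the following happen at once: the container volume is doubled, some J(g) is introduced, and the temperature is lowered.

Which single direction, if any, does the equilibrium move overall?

cannot be determined

Gas moles: reactants 3, products 0 (Δn_gas = -3). Expansion shifts the system toward the side with more moles of gas — to the left.
Adding J (g), a reactant, drives the reaction to the right.
The forward reaction is endothermic. Lowering T favours the exothermic direction — shift to the left.
The individual effects push in opposite directions; without quantitative information the net direction cannot be determined.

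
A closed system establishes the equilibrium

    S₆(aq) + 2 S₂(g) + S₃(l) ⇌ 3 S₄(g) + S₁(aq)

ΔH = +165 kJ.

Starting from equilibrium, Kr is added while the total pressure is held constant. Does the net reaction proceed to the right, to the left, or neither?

right

Adding inert gas at constant total pressure expands the volume and lowers every reacting partial pressure. With Δn_gas = 3 − 2 = +1, Q moves away from K toward the side with fewer gas moles, so the system shifts toward the side with more gas moles — to the right.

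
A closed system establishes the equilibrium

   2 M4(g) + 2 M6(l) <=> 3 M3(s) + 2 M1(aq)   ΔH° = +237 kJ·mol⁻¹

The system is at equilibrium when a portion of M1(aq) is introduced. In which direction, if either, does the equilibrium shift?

Adding M1 (aq), a product, drives the reaction to the left.

left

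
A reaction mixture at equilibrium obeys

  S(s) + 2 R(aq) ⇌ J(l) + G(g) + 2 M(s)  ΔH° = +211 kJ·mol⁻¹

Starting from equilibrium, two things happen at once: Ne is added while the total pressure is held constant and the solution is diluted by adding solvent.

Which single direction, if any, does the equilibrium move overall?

Adding inert gas at constant total pressure expands the volume and lowers every reacting partial pressure. With Δn_gas = 1 − 0 = +1, Q moves away from K toward the side with fewer gas moles, so the system shifts toward the side with more gas moles — to the right.
Dilution lowers every aqueous concentration by the same factor. Δn_aq = 0 − 2 = -2, so the system shifts toward the side with more dissolved moles — to the left.
The individual effects push in opposite directions; without quantitative information the net direction cannot be determined.

cannot be determined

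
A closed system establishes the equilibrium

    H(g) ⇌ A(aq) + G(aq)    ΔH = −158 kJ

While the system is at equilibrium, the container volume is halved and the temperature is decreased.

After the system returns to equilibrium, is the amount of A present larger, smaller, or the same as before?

increases

Gas moles: reactants 1, products 0 (Δn_gas = -1). Compression shifts the system toward the side with fewer moles of gas — to the right.
The forward reaction is exothermic. Lowering T favours the exothermic direction — shift to the right.
The net shift is to the right. A is a product, so its amount increases.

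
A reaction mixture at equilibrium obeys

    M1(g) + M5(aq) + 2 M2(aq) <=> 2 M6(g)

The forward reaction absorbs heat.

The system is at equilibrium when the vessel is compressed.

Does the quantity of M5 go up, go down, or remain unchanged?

Gas moles: reactants 1, products 2 (Δn_gas = +1). Compression shifts the system toward the side with fewer moles of gas — to the left.
The net shift is to the left. M5 is a reactant, so its amount increases.

increases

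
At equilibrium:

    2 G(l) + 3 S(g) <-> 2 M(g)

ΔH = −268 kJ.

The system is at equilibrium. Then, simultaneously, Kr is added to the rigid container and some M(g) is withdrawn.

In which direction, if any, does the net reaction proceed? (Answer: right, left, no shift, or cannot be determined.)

At constant volume, adding an inert gas leaves every reacting species' partial pressure unchanged, so Q is unchanged — no shift from this change.
Removing M (g), a product, drives the reaction to the right.
Only the nonzero effect(s) matter; the net shift is to the right.

right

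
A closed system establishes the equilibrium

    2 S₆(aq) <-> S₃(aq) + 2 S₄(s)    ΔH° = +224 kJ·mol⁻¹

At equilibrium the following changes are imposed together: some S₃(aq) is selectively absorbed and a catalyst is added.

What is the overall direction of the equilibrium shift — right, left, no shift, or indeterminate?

Removing S₃ (aq), a product, drives the reaction to the right.
A catalyst speeds both forward and reverse rates equally; it changes neither Q nor K — no shift from this change.
Only the nonzero effect(s) matter; the net shift is to the right.

right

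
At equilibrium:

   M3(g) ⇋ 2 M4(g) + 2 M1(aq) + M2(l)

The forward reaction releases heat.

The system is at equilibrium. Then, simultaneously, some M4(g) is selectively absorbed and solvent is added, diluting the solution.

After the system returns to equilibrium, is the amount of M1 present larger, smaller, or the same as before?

Removing M4 (g), a product, drives the reaction to the right.
Dilution lowers every aqueous concentration by the same factor. Δn_aq = 2 − 0 = +2, so the system shifts toward the side with more dissolved moles — to the right.
The net shift is to the right. M1 is a product, so its amount increases.

increases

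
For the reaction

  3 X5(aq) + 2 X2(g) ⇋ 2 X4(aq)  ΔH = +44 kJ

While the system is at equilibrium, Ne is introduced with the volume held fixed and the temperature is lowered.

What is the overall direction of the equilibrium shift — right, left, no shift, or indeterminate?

left

At constant volume, adding an inert gas leaves every reacting species' partial pressure unchanged, so Q is unchanged — no shift from this change.
The forward reaction is endothermic. Lowering T favours the exothermic direction — shift to the left.
Only the nonzero effect(s) matter; the net shift is to the left.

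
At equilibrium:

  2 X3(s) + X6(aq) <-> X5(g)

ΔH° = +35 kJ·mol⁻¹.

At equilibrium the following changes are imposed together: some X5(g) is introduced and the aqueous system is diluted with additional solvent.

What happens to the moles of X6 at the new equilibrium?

increases

Adding X5 (g), a product, drives the reaction to the left.
Dilution lowers every aqueous concentration by the same factor. Δn_aq = 0 − 1 = -1, so the system shifts toward the side with more dissolved moles — to the left.
The net shift is to the left. X6 is a reactant, so its amount increases.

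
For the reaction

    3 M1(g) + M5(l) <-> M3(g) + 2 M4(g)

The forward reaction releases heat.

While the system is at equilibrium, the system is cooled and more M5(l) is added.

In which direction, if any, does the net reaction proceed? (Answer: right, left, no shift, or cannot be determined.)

right

The forward reaction is exothermic. Lowering T favours the exothermic direction — shift to the right.
M5 is a pure liquid; its activity is 1 regardless of amount, so Q is unaffected — no shift from this change.
Only the nonzero effect(s) matter; the net shift is to the right.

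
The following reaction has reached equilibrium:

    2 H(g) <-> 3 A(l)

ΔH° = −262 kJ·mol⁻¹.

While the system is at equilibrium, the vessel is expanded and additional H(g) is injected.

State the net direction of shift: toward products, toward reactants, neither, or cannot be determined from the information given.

cannot be determined

Gas moles: reactants 2, products 0 (Δn_gas = -2). Expansion shifts the system toward the side with more moles of gas — to the left.
Adding H (g), a reactant, drives the reaction to the right.
The individual effects push in opposite directions; without quantitative information the net direction cannot be determined.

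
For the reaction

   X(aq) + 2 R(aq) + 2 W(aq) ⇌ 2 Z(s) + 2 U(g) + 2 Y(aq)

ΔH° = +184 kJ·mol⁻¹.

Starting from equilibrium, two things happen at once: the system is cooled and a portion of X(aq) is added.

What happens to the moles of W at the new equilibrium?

The forward reaction is endothermic. Lowering T favours the exothermic direction — shift to the left.
Adding X (aq), a reactant, drives the reaction to the right.
The two effects oppose each other, so the net shift — and hence the change in W — cannot be determined from the given information.

cannot be determined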